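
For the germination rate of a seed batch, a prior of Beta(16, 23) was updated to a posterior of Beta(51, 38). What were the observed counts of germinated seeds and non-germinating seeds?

35 germinated seeds and 15 non-germinating seeds

A Beta(a, b) prior with s successes and f failures in binomial data gives a Beta(a+s, b+f) posterior.
Match parameters: s=51−16=35, f=38−23=15.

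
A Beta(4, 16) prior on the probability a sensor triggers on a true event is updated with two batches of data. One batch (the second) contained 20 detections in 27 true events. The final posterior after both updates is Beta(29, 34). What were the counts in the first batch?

Sequential conjugate updates are equivalent to a single update on the pooled data, so total successes = posterior α − prior α and total failures = posterior β − prior β.
Total across both batches: 29−4=25 detections, 34−16=18 misses.
Subtract the second batch: 25−20=5 detections and 18−7=11 misses.

5 detections and 11 misses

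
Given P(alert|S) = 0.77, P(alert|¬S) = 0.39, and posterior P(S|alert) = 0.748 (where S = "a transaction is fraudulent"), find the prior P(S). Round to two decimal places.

P(S) = 0.60

In odds form, posterior odds = prior odds × likelihood ratio, so prior odds = posterior odds ÷ LR.
Posterior odds = 0.748/(1−0.748) = 2.9683. LR = 0.77/0.39 = 1.9744.
Prior odds = 2.9683/1.9744 = 1.5034, so P(S) = 1.5034/(1+1.5034) ≈ 0.60.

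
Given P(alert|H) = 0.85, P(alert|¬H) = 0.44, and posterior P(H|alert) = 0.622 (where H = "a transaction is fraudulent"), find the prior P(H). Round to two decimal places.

Bayes' rule in odds form gives O(H|E) = O(H)·[P(E|H)/P(E|¬H)], hence O(H) = O(H|E)/LR.
Posterior odds = 0.622/(1−0.622) = 1.6455. LR = 0.85/0.44 = 1.9318.
Prior odds = 1.6455/1.9318 = 0.8518, so P(H) = 0.8518/(1+0.8518) ≈ 0.46.

P(H) = 0.46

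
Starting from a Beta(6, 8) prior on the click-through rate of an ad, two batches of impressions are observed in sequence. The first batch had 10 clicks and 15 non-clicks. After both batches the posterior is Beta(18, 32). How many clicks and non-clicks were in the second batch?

2 clicks and 9 non-clicks

Sequential conjugate updates are equivalent to a single update on the pooled data, so total successes = posterior α − prior α and total failures = posterior β − prior β.
Total across both batches: 18−6=12 clicks, 32−8=24 non-clicks.
Subtract the first batch: 12−10=2 clicks and 24−15=9 non-clicks.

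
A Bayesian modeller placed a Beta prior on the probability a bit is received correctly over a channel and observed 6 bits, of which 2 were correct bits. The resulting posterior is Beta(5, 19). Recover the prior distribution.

Under Beta–binomial conjugacy the posterior parameters are (α+s, β+f).
Subtract the data counts: 5−2=3, 19−4=15.

Beta(3, 15)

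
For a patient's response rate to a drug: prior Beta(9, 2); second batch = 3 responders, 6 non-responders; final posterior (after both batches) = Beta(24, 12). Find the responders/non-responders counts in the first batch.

12 responders and 4 non-responders

Sequential conjugate updates are equivalent to a single update on the pooled data, so total successes = posterior α − prior α and total failures = posterior β − prior β.
Total across both batches: 24−9=15 responders, 12−2=10 non-responders.
Subtract the second batch: 15−3=12 responders and 10−6=4 non-responders.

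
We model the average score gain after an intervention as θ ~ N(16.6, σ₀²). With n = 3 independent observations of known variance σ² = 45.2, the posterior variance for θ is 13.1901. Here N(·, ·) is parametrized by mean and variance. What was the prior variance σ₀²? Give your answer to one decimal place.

σ₀² = 105.9

Posterior precision equals prior precision plus data precision: 1/σ_n² = 1/σ₀² + n/σ².
So 1/σ₀² = 1/13.1901 − 3/45.2 = 0.075814 − 0.066372 = 0.009442.
Hence σ₀² = 1/0.009442 ≈ 105.9.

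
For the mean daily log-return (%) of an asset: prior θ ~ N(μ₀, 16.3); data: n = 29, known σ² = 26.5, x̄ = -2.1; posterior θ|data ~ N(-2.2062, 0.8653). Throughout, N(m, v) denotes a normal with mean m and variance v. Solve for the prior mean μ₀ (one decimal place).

The posterior mean is a precision-weighted average: μ_n = (τ₀μ₀ + τ_data·x̄)/(τ₀+τ_data), with τ₀=1/σ₀² and τ_data=n/σ².
Here τ₀ = 1/16.3 = 0.061350 and τ_data = 29/26.5 = 1.094340, so τ_n = 1.155690.
Rearranging for μ₀: μ₀ = (μ_n·τ_n − τ_data·x̄)/τ₀ = (-2.2062·1.155690 − 1.094340·-2.1) / 0.061350 = -0.251569/0.061350 ≈ -4.1.

μ₀ = -4.1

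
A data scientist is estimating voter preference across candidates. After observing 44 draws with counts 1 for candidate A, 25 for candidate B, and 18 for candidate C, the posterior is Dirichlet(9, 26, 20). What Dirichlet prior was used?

For a Dirichlet(α) prior with multinomial counts c, the posterior is Dirichlet(α + c) componentwise.
Subtract each count from the matching posterior parameter: 9−1=8, 26−25=1, 20−18=2.

Dirichlet(8, 1, 2)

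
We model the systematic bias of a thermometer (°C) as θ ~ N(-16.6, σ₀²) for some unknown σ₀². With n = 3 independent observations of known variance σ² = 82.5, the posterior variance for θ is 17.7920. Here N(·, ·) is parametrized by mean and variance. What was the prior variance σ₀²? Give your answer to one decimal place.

Posterior precision equals prior precision plus data precision: 1/σ_n² = 1/σ₀² + n/σ².
So 1/σ₀² = 1/17.7920 − 3/82.5 = 0.056205 − 0.036364 = 0.019841.
Hence σ₀² = 1/0.019841 ≈ 50.4.

σ₀² = 50.4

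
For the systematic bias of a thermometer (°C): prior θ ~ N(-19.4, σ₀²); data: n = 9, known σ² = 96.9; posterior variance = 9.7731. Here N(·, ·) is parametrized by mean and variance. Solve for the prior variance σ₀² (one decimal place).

σ₀² = 105.9

For the Normal–Normal model with known σ², precisions add: τ_n = τ₀ + n/σ².
So 1/σ₀² = 1/9.7731 − 9/96.9 = 0.102322 − 0.092879 = 0.009443.
Hence σ₀² = 1/0.009443 ≈ 105.9.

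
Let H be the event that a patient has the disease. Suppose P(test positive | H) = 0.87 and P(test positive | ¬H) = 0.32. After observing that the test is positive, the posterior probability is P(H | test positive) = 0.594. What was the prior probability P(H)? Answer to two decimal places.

P(H) = 0.35

In odds form, posterior odds = prior odds × likelihood ratio, so prior odds = posterior odds ÷ LR.
Posterior odds = 0.594/(1−0.594) = 1.4631. LR = 0.87/0.32 = 2.7188.
Prior odds = 1.4631/2.7188 = 0.5381, so P(H) = 0.5381/(1+0.5381) ≈ 0.35.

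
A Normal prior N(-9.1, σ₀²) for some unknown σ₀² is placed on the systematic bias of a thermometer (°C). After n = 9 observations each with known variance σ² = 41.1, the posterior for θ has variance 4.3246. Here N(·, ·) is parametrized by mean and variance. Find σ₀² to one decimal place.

σ₀² = 81.6

Posterior precision equals prior precision plus data precision: 1/σ_n² = 1/σ₀² + n/σ².
So 1/σ₀² = 1/4.3246 − 9/41.1 = 0.231235 − 0.218978 = 0.012257.
Hence σ₀² = 1/0.012257 ≈ 81.6.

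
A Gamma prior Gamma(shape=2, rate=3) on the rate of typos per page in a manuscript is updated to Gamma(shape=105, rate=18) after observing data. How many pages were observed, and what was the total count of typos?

n = 15 pages with total 103 typos

A Gamma(α, β) prior (rate parametrization) on a Poisson rate with n observations summing to S gives posterior Gamma(α+S, β+n).
Matching: Σxᵢ = 105 − 2 = 103 and n = 18 − 3 = 15.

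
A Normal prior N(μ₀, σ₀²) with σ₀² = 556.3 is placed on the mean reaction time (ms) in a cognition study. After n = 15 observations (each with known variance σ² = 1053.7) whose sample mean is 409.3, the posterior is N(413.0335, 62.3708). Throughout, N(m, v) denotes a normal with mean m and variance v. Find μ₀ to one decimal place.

μ₀ = 442.6

The posterior mean is a precision-weighted average: μ_n = (τ₀μ₀ + τ_data·x̄)/(τ₀+τ_data), with τ₀=1/σ₀² and τ_data=n/σ².
Here τ₀ = 1/556.3 = 0.001798 and τ_data = 15/1053.7 = 0.014236, so τ_n = 0.016034.
Rearranging for μ₀: μ₀ = (μ_n·τ_n − τ_data·x̄)/τ₀ = (413.0335·0.016034 − 0.014236·409.3) / 0.001798 = 0.795784/0.001798 ≈ 442.6.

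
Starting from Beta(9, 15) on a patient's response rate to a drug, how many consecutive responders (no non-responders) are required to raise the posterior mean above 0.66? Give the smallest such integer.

k = 21

After k responders and 0 non-responders the posterior is Beta(9+k, 15), with mean (9+k)/(9+15+k).
Set (9+k)/(24+k) > 0.66 and solve: k > (0.66·24 − 9)/(1 − 0.66) = 20.118.
The smallest integer exceeding 20.118 is 21.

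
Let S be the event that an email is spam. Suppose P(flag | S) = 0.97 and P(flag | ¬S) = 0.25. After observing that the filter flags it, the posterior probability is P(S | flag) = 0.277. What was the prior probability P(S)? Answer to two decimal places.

P(S) = 0.09

In odds form, posterior odds = prior odds × likelihood ratio, so prior odds = posterior odds ÷ LR.
Posterior odds = 0.277/(1−0.277) = 0.3831. LR = 0.97/0.25 = 3.8800.
Prior odds = 0.3831/3.8800 = 0.0987, so P(S) = 0.0987/(1+0.0987) ≈ 0.09.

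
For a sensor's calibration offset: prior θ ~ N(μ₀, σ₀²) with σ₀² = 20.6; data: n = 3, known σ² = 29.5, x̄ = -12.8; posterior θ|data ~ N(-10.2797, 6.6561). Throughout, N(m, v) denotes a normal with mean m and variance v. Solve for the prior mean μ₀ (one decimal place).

μ₀ = -5.0

With known observation variance, the Normal–Normal posterior has precision τ_n = τ₀ + n/σ² and mean μ_n = (τ₀μ₀ + (n/σ²)x̄)/τ_n.
Here τ₀ = 1/20.6 = 0.048544 and τ_data = 3/29.5 = 0.101695, so τ_n = 0.150239.
Rearranging for μ₀: μ₀ = (μ_n·τ_n − τ_data·x̄)/τ₀ = (-10.2797·0.150239 − 0.101695·-12.8) / 0.048544 = -0.242716/0.048544 ≈ -5.0.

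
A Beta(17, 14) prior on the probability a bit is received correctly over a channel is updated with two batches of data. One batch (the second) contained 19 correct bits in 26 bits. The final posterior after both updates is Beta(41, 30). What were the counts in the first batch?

Because Beta–binomial updating is additive in the counts, the combined data contributed (α_post−α_prior, β_post−β_prior) successes and failures.
Total across both batches: 41−17=24 correct bits, 30−14=16 errors.
Subtract the second batch: 24−19=5 correct bits and 16−7=9 errors.

5 correct bits and 9 errors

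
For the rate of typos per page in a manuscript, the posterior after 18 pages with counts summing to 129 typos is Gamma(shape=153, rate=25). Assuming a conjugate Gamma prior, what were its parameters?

Gamma–Poisson conjugacy: posterior shape = α + Σxᵢ, posterior rate = β + n.
So α = 153 − 129 = 24 and β = 25 − 18 = 7.

Gamma(shape=24, rate=7)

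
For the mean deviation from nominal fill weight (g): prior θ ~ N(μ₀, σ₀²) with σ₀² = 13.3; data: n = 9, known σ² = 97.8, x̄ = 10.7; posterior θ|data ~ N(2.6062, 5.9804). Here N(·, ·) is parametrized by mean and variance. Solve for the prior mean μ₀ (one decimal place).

With known observation variance, the Normal–Normal posterior has precision τ_n = τ₀ + n/σ² and mean μ_n = (τ₀μ₀ + (n/σ²)x̄)/τ_n.
Here τ₀ = 1/13.3 = 0.075188 and τ_data = 9/97.8 = 0.092025, so τ_n = 0.167213.
Rearranging for μ₀: μ₀ = (μ_n·τ_n − τ_data·x̄)/τ₀ = (2.6062·0.167213 − 0.092025·10.7) / 0.075188 = -0.548877/0.075188 ≈ -7.3.

μ₀ = -7.3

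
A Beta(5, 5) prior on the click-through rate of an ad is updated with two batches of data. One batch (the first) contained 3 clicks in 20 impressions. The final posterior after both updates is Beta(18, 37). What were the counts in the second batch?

10 clicks and 15 non-clicks

Because Beta–binomial updating is additive in the counts, the combined data contributed (α_post−α_prior, β_post−β_prior) successes and failures.
Total across both batches: 18−5=13 clicks, 37−5=32 non-clicks.
Subtract the first batch: 13−3=10 clicks and 32−17=15 non-clicks.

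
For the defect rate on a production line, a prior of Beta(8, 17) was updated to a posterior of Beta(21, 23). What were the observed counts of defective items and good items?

13 defective items and 6 good items

Under Beta–binomial conjugacy the posterior parameters are (α+s, β+f).
So s = 21 − 8 = 13 and f = 23 − 17 = 6.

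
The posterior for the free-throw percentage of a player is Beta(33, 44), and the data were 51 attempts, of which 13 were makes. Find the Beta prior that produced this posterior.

Beta is conjugate to the binomial likelihood: posterior = Beta(α+s, β+f).
Subtract the data counts: 33−13=20, 44−38=6.

Beta(20, 6)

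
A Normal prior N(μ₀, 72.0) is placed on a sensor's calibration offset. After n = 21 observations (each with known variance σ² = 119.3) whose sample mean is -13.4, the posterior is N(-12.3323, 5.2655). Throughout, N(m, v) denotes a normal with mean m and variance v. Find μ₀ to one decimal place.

The posterior mean is a precision-weighted average: μ_n = (τ₀μ₀ + τ_data·x̄)/(τ₀+τ_data), with τ₀=1/σ₀² and τ_data=n/σ².
Here τ₀ = 1/72.0 = 0.013889 and τ_data = 21/119.3 = 0.176027, so τ_n = 0.189916.
Rearranging for μ₀: μ₀ = (μ_n·τ_n − τ_data·x̄)/τ₀ = (-12.3323·0.189916 − 0.176027·-13.4) / 0.013889 = 0.016661/0.013889 ≈ 1.2.

μ₀ = 1.2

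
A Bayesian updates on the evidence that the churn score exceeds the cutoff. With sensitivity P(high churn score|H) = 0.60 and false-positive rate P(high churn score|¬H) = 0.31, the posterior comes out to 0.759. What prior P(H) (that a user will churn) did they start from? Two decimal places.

P(H) = 0.62

Bayes' rule in odds form gives O(H|E) = O(H)·[P(E|H)/P(E|¬H)], hence O(H) = O(H|E)/LR.
Posterior odds = 0.759/(1−0.759) = 3.1494. LR = 0.60/0.31 = 1.9355.
Prior odds = 3.1494/1.9355 = 1.6272, so P(H) = 1.6272/(1+1.6272) ≈ 0.62.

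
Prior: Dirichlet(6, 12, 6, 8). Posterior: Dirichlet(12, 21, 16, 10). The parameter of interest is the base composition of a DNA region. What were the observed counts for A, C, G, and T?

For a Dirichlet(α) prior with multinomial counts c, the posterior is Dirichlet(α + c) componentwise.
Counts are posterior − prior componentwise: 12−6=6, 21−12=9, 16−6=10, 10−8=2.

counts (6, 9, 10, 2)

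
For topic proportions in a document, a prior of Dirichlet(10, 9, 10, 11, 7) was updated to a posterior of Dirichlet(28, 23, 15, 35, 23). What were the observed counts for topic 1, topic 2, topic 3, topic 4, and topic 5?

counts (18, 14, 5, 24, 16)

For a Dirichlet(α) prior with multinomial counts c, the posterior is Dirichlet(α + c) componentwise.
Counts are posterior − prior componentwise: 28−10=18, 23−9=14, 15−10=5, 35−11=24, 23−7=16.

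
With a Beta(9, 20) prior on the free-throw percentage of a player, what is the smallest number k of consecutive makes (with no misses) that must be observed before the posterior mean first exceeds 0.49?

k = 11

After k makes and 0 misses the posterior is Beta(9+k, 20), with mean (9+k)/(9+20+k).
Set (9+k)/(29+k) > 0.49 and solve: k > (0.49·29 − 9)/(1 − 0.49) = 10.216.
The smallest integer exceeding 10.216 is 11.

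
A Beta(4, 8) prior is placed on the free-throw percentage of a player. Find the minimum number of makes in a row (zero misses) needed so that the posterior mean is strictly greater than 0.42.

k = 2

After k makes and 0 misses the posterior is Beta(4+k, 8), with mean (4+k)/(4+8+k).
Set (4+k)/(12+k) > 0.42 and solve: k > (0.42·12 − 4)/(1 − 0.42) = 1.793.
The smallest integer exceeding 1.793 is 2.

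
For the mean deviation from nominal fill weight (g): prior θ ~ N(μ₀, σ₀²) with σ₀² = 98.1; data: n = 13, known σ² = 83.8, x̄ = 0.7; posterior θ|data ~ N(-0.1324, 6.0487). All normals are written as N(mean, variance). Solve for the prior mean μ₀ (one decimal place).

The posterior mean is a precision-weighted average: μ_n = (τ₀μ₀ + τ_data·x̄)/(τ₀+τ_data), with τ₀=1/σ₀² and τ_data=n/σ².
Here τ₀ = 1/98.1 = 0.010194 and τ_data = 13/83.8 = 0.155131, so τ_n = 0.165325.
Rearranging for μ₀: μ₀ = (μ_n·τ_n − τ_data·x̄)/τ₀ = (-0.1324·0.165325 − 0.155131·0.7) / 0.010194 = -0.130481/0.010194 ≈ -12.8.

μ₀ = -12.8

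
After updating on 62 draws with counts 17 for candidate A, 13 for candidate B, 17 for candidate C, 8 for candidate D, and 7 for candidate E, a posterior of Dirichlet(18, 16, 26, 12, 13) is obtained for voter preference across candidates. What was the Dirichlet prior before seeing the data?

Dirichlet(1, 3, 9, 4, 6)

For a Dirichlet(α) prior with multinomial counts c, the posterior is Dirichlet(α + c) componentwise.
Subtract each count from the matching posterior parameter: 18−17=1, 16−13=3, 26−17=9, 12−8=4, 13−7=6.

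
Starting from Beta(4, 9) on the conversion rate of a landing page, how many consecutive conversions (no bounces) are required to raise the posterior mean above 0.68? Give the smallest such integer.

k = 16

After k conversions and 0 bounces the posterior is Beta(4+k, 9), with mean (4+k)/(4+9+k).
Set (4+k)/(13+k) > 0.68 and solve: k > (0.68·13 − 4)/(1 − 0.68) = 15.125.
The smallest integer exceeding 15.125 is 16, and checking k=16: (20)/(29) = 0.6897 > 0.68.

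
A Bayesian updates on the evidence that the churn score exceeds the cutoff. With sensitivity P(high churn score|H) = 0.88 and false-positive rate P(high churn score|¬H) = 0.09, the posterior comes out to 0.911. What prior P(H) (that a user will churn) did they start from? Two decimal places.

Bayes' rule in odds form gives O(H|E) = O(H)·[P(E|H)/P(E|¬H)], hence O(H) = O(H|E)/LR.
Posterior odds = 0.911/(1−0.911) = 10.2360. LR = 0.88/0.09 = 9.7778.
Prior odds = 10.2360/9.7778 = 1.0469, so P(H) = 1.0469/(1+1.0469) ≈ 0.51.

P(H) = 0.51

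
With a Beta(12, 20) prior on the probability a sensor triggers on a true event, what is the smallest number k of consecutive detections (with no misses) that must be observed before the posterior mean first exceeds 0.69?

k = 33

After k detections and 0 misses the posterior is Beta(12+k, 20), with mean (12+k)/(12+20+k).
Set (12+k)/(32+k) > 0.69 and solve: k > (0.69·32 − 12)/(1 − 0.69) = 32.516.
The smallest integer exceeding 32.516 is 33, and checking k=33: (45)/(65) = 0.6923 > 0.69.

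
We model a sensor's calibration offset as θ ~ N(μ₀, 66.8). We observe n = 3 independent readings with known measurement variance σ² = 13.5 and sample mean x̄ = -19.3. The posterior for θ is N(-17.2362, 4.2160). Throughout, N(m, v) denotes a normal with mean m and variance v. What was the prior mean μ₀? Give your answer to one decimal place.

μ₀ = 13.4

With known observation variance, the Normal–Normal posterior has precision τ_n = τ₀ + n/σ² and mean μ_n = (τ₀μ₀ + (n/σ²)x̄)/τ_n.
Here τ₀ = 1/66.8 = 0.014970 and τ_data = 3/13.5 = 0.222222, so τ_n = 0.237192.
Rearranging for μ₀: μ₀ = (μ_n·τ_n − τ_data·x̄)/τ₀ = (-17.2362·0.237192 − 0.222222·-19.3) / 0.014970 = 0.200596/0.014970 ≈ 13.4.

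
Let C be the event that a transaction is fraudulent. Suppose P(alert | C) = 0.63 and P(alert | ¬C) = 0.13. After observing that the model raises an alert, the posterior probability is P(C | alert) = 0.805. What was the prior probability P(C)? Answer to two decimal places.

Bayes' rule in odds form gives O(C|E) = O(C)·[P(E|C)/P(E|¬C)], hence O(C) = O(C|E)/LR.
Posterior odds = 0.805/(1−0.805) = 4.1282. LR = 0.63/0.13 = 4.8462.
Prior odds = 4.1282/4.8462 = 0.8518, so P(C) = 0.8518/(1+0.8518) ≈ 0.46.

P(C) = 0.46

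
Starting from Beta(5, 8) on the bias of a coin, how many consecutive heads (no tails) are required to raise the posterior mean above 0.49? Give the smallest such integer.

k = 3

After k heads and 0 tails the posterior is Beta(5+k, 8), with mean (5+k)/(5+8+k).
Set (5+k)/(13+k) > 0.49 and solve: k > (0.49·13 − 5)/(1 − 0.49) = 2.686.
The smallest integer exceeding 2.686 is 3.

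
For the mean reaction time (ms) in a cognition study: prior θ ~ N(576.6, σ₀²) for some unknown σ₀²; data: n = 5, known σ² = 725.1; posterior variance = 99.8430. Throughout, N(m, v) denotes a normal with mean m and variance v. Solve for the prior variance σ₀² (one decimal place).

Posterior precision equals prior precision plus data precision: 1/σ_n² = 1/σ₀² + n/σ².
So 1/σ₀² = 1/99.8430 − 5/725.1 = 0.010016 − 0.006896 = 0.003120.
Hence σ₀² = 1/0.003120 ≈ 320.5.

σ₀² = 320.5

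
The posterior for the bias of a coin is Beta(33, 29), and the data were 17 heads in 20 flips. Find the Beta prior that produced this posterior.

Beta(16, 26)

A Beta(α, β) prior with s successes and f failures in binomial data gives a Beta(α+s, β+f) posterior.
Subtract the data counts: 33−17=16, 29−3=26.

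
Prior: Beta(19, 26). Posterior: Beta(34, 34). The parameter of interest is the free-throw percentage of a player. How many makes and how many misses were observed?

Under Beta–binomial conjugacy the posterior parameters are (a+s, b+f).
So s = 34 − 19 = 15 and f = 34 − 26 = 8.

15 makes and 8 misses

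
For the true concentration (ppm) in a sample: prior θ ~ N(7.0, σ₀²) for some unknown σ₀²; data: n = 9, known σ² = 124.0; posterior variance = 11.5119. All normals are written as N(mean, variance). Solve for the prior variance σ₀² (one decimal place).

σ₀² = 70.0

Posterior precision equals prior precision plus data precision: 1/σ_n² = 1/σ₀² + n/σ².
So 1/σ₀² = 1/11.5119 − 9/124.0 = 0.086867 − 0.072581 = 0.014286.
Hence σ₀² = 1/0.014286 ≈ 70.0.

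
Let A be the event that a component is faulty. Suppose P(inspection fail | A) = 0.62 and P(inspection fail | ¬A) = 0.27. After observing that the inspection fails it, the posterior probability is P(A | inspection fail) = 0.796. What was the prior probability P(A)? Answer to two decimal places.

P(A) = 0.63

In odds form, posterior odds = prior odds × likelihood ratio, so prior odds = posterior odds ÷ LR.
Posterior odds = 0.796/(1−0.796) = 3.9020. LR = 0.62/0.27 = 2.2963.
Prior odds = 3.9020/2.2963 = 1.6993, so P(A) = 1.6993/(1+1.6993) ≈ 0.63.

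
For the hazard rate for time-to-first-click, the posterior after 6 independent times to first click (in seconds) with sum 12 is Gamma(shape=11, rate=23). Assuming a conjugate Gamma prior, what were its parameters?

For an exponential likelihood with a Gamma(α, β) prior on the rate, n observations with total T give posterior Gamma(α+n, β+T).
So α = 11 − 6 = 5 and β = 23 − 12 = 11.

Gamma(shape=5, rate=11)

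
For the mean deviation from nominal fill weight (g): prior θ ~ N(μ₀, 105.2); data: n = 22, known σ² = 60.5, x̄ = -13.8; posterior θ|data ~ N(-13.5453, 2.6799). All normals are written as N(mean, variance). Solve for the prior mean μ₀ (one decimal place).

With known observation variance, the Normal–Normal posterior has precision τ_n = τ₀ + n/σ² and mean μ_n = (τ₀μ₀ + (n/σ²)x̄)/τ_n.
Here τ₀ = 1/105.2 = 0.009506 and τ_data = 22/60.5 = 0.363636, so τ_n = 0.373142.
Rearranging for μ₀: μ₀ = (μ_n·τ_n − τ_data·x̄)/τ₀ = (-13.5453·0.373142 − 0.363636·-13.8) / 0.009506 = -0.036144/0.009506 ≈ -3.8.

μ₀ = -3.8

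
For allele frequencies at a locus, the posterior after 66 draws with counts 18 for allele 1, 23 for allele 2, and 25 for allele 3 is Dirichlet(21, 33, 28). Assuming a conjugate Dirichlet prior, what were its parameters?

For a Dirichlet(α) prior with multinomial counts c, the posterior is Dirichlet(α + c) componentwise.
Subtract each count from the matching posterior parameter: 21−18=3, 33−23=10, 28−25=3.

Dirichlet(3, 10, 3)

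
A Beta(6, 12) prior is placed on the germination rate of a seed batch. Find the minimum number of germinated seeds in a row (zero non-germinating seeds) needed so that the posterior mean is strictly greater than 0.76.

After k germinated seeds and 0 non-germinating seeds the posterior is Beta(6+k, 12), with mean (6+k)/(6+12+k).
Set (6+k)/(18+k) > 0.76 and solve: k > (0.76·18 − 6)/(1 − 0.76) = 32.000.
The smallest integer exceeding 32.000 is 33.

k = 33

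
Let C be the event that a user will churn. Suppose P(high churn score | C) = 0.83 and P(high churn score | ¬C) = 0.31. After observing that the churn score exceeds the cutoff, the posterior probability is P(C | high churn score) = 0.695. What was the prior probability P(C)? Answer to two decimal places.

Bayes' rule in odds form gives O(C|E) = O(C)·[P(E|C)/P(E|¬C)], hence O(C) = O(C|E)/LR.
Posterior odds = 0.695/(1−0.695) = 2.2787. LR = 0.83/0.31 = 2.6774.
Prior odds = 2.2787/2.6774 = 0.8511, so P(C) = 0.8511/(1+0.8511) ≈ 0.46.

P(C) = 0.46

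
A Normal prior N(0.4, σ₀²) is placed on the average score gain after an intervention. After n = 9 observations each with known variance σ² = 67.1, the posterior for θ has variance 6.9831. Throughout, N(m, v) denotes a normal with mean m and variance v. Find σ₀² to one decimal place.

σ₀² = 110.2

For the Normal–Normal model with known σ², precisions add: τ_n = τ₀ + n/σ².
So 1/σ₀² = 1/6.9831 − 9/67.1 = 0.143203 − 0.134128 = 0.009075.
Hence σ₀² = 1/0.009075 ≈ 110.2.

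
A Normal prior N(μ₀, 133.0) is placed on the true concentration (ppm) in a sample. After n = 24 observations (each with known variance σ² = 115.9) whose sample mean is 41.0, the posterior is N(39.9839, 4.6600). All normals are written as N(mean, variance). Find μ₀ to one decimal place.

μ₀ = 12.0

With known observation variance, the Normal–Normal posterior has precision τ_n = τ₀ + n/σ² and mean μ_n = (τ₀μ₀ + (n/σ²)x̄)/τ_n.
Here τ₀ = 1/133.0 = 0.007519 and τ_data = 24/115.9 = 0.207075, so τ_n = 0.214594.
Rearranging for μ₀: μ₀ = (μ_n·τ_n − τ_data·x̄)/τ₀ = (39.9839·0.214594 − 0.207075·41.0) / 0.007519 = 0.090230/0.007519 ≈ 12.0.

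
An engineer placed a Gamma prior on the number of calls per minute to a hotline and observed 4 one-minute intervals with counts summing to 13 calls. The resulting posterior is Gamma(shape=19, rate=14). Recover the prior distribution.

A Gamma(α, β) prior (rate parametrization) on a Poisson rate with n observations summing to S gives posterior Gamma(α+S, β+n).
So α = 19 − 13 = 6 and β = 14 − 4 = 10.

Gamma(shape=6, rate=10)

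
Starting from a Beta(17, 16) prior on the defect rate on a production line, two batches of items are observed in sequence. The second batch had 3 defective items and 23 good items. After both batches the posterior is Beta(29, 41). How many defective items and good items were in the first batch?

9 defective items and 2 good items

Because Beta–binomial updating is additive in the counts, the combined data contributed (α_post−α_prior, β_post−β_prior) successes and failures.
Total across both batches: 29−17=12 defective items, 41−16=25 good items.
Subtract the second batch: 12−3=9 defective items and 25−23=2 good items.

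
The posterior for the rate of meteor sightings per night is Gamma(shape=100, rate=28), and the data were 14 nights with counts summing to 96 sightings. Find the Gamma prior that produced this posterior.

Gamma–Poisson conjugacy: posterior shape = α + Σxᵢ, posterior rate = β + n.
So α = 100 − 96 = 4 and β = 28 − 14 = 14.

Gamma(shape=4, rate=14)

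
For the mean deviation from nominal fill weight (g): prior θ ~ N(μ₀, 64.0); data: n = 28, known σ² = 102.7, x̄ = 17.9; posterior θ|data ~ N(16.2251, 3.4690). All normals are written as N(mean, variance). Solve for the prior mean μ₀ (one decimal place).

μ₀ = -13.0

The posterior mean is a precision-weighted average: μ_n = (τ₀μ₀ + τ_data·x̄)/(τ₀+τ_data), with τ₀=1/σ₀² and τ_data=n/σ².
Here τ₀ = 1/64.0 = 0.015625 and τ_data = 28/102.7 = 0.272639, so τ_n = 0.288264.
Rearranging for μ₀: μ₀ = (μ_n·τ_n − τ_data·x̄)/τ₀ = (16.2251·0.288264 − 0.272639·17.9) / 0.015625 = -0.203126/0.015625 ≈ -13.0.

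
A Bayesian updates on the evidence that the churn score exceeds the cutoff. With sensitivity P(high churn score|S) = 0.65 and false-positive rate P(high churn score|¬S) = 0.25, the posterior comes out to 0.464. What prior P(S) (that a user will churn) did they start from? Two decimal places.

In odds form, posterior odds = prior odds × likelihood ratio, so prior odds = posterior odds ÷ LR.
Posterior odds = 0.464/(1−0.464) = 0.8657. LR = 0.65/0.25 = 2.6000.
Prior odds = 0.8657/2.6000 = 0.3330, so P(S) = 0.3330/(1+0.3330) ≈ 0.25.

P(S) = 0.25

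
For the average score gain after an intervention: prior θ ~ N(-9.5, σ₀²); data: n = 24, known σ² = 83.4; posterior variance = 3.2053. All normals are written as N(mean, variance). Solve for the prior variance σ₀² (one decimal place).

Posterior precision equals prior precision plus data precision: 1/σ_n² = 1/σ₀² + n/σ².
So 1/σ₀² = 1/3.2053 − 24/83.4 = 0.311983 − 0.287770 = 0.024213.
Hence σ₀² = 1/0.024213 ≈ 41.3.

σ₀² = 41.3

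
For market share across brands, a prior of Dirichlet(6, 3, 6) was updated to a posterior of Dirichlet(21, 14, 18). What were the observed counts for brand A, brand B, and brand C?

For a Dirichlet(α) prior with multinomial counts c, the posterior is Dirichlet(α + c) componentwise.
Counts are posterior − prior componentwise: 21−6=15, 14−3=11, 18−6=12.

counts (15, 11, 12)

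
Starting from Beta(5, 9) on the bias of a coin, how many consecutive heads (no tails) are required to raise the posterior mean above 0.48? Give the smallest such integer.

After k heads and 0 tails the posterior is Beta(5+k, 9), with mean (5+k)/(5+9+k).
Set (5+k)/(14+k) > 0.48 and solve: k > (0.48·14 − 5)/(1 − 0.48) = 3.308.
The smallest integer exceeding 3.308 is 4, and checking k=4: (9)/(18) = 0.5000 > 0.48.

k = 4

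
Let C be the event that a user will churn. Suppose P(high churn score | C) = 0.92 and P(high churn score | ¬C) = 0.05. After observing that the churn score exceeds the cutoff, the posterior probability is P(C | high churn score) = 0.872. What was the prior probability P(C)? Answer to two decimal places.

P(C) = 0.27

In odds form, posterior odds = prior odds × likelihood ratio, so prior odds = posterior odds ÷ LR.
Posterior odds = 0.872/(1−0.872) = 6.8125. LR = 0.92/0.05 = 18.4000.
Prior odds = 6.8125/18.4000 = 0.3702, so P(C) = 0.3702/(1+0.3702) ≈ 0.27.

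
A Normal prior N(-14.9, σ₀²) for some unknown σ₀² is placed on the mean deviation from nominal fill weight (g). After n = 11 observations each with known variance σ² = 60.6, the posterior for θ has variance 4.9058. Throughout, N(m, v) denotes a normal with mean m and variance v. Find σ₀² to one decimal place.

σ₀² = 44.8

Posterior precision equals prior precision plus data precision: 1/σ_n² = 1/σ₀² + n/σ².
So 1/σ₀² = 1/4.9058 − 11/60.6 = 0.203840 − 0.181518 = 0.022322.
Hence σ₀² = 1/0.022322 ≈ 44.8.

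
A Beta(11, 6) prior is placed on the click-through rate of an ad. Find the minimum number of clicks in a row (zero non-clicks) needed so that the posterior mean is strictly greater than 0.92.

After k clicks and 0 non-clicks the posterior is Beta(11+k, 6), with mean (11+k)/(11+6+k).
Set (11+k)/(17+k) > 0.92 and solve: k > (0.92·17 − 11)/(1 − 0.92) = 58.000.
The smallest integer exceeding 58.000 is 59.

k = 59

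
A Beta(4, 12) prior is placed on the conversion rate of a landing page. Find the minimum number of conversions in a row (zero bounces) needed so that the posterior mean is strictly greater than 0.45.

k = 6

After k conversions and 0 bounces the posterior is Beta(4+k, 12), with mean (4+k)/(4+12+k).
Set (4+k)/(16+k) > 0.45 and solve: k > (0.45·16 − 4)/(1 − 0.45) = 5.818.
The smallest integer exceeding 5.818 is 6, and checking k=6: (10)/(22) = 0.4545 > 0.45.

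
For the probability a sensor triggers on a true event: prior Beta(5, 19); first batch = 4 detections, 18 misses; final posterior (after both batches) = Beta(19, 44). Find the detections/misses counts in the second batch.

Sequential conjugate updates are equivalent to a single update on the pooled data, so total successes = posterior α − prior α and total failures = posterior β − prior β.
Total across both batches: 19−5=14 detections, 44−19=25 misses.
Subtract the first batch: 14−4=10 detections and 25−18=7 misses.

10 detections and 7 misses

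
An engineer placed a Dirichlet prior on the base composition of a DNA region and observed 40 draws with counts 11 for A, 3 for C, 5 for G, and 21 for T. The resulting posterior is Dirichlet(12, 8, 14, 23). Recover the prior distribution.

For a Dirichlet(α) prior with multinomial counts c, the posterior is Dirichlet(α + c) componentwise.
Subtract each count from the matching posterior parameter: 12−11=1, 8−3=5, 14−5=9, 23−21=2.

Dirichlet(1, 5, 9, 2)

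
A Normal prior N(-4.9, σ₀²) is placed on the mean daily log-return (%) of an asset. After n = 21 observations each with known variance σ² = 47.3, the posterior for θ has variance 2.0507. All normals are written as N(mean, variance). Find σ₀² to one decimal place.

Posterior precision equals prior precision plus data precision: 1/σ_n² = 1/σ₀² + n/σ².
So 1/σ₀² = 1/2.0507 − 21/47.3 = 0.487638 − 0.443975 = 0.043663.
Hence σ₀² = 1/0.043663 ≈ 22.9.

σ₀² = 22.9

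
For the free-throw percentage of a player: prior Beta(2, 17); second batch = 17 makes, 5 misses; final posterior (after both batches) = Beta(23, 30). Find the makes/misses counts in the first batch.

4 makes and 8 misses

Sequential conjugate updates are equivalent to a single update on the pooled data, so total successes = posterior α − prior α and total failures = posterior β − prior β.
Total across both batches: 23−2=21 makes, 30−17=13 misses.
Subtract the second batch: 21−17=4 makes and 13−5=8 misses.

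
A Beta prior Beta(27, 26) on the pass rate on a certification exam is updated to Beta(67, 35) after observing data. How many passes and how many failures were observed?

40 passes and 9 failures

Beta is conjugate to the binomial likelihood: posterior = Beta(a+s, b+f).
Match parameters: s=67−27=40, f=35−26=9.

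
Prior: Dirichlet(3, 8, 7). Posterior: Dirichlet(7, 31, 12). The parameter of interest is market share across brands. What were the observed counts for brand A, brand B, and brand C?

counts (4, 23, 5)

For a Dirichlet(α) prior with multinomial counts c, the posterior is Dirichlet(α + c) componentwise.
Counts are posterior − prior componentwise: 7−3=4, 31−8=23, 12−7=5.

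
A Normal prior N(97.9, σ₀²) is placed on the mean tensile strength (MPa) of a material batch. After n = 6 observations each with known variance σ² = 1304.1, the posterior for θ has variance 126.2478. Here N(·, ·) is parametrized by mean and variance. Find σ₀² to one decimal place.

σ₀² = 301.2

Posterior precision equals prior precision plus data precision: 1/σ_n² = 1/σ₀² + n/σ².
So 1/σ₀² = 1/126.2478 − 6/1304.1 = 0.007921 − 0.004601 = 0.003320.
Hence σ₀² = 1/0.003320 ≈ 301.2.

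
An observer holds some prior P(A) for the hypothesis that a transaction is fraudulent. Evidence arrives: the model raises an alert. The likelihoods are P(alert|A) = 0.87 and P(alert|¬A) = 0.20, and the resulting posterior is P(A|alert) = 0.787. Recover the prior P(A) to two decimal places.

P(A) = 0.46

In odds form, posterior odds = prior odds × likelihood ratio, so prior odds = posterior odds ÷ LR.
Posterior odds = 0.787/(1−0.787) = 3.6948. LR = 0.87/0.20 = 4.3500.
Prior odds = 3.6948/4.3500 = 0.8494, so P(A) = 0.8494/(1+0.8494) ≈ 0.46.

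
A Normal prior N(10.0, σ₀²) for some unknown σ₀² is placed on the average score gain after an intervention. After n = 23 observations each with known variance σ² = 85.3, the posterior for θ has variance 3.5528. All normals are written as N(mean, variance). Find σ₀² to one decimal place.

σ₀² = 84.5

For the Normal–Normal model with known σ², precisions add: τ_n = τ₀ + n/σ².
So 1/σ₀² = 1/3.5528 − 23/85.3 = 0.281468 − 0.269637 = 0.011831.
Hence σ₀² = 1/0.011831 ≈ 84.5.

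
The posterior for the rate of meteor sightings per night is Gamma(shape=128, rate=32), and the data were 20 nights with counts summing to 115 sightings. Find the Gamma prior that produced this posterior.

Gamma–Poisson conjugacy: posterior shape = α + Σxᵢ, posterior rate = β + n.
So α = 128 − 115 = 13 and β = 32 − 20 = 12.

Gamma(shape=13, rate=12)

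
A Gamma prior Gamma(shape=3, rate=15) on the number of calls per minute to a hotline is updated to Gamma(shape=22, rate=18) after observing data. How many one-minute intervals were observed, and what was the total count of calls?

Gamma–Poisson conjugacy: posterior shape = α + Σxᵢ, posterior rate = β + n.
Matching: Σxᵢ = 22 − 3 = 19 and n = 18 − 15 = 3.

n = 3 one-minute intervals with total 19 calls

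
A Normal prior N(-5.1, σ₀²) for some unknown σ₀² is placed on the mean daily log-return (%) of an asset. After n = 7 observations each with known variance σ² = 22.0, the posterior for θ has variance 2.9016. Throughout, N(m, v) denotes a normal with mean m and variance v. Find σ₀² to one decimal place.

σ₀² = 37.8

Posterior precision equals prior precision plus data precision: 1/σ_n² = 1/σ₀² + n/σ².
So 1/σ₀² = 1/2.9016 − 7/22.0 = 0.344637 − 0.318182 = 0.026455.
Hence σ₀² = 1/0.026455 ≈ 37.8.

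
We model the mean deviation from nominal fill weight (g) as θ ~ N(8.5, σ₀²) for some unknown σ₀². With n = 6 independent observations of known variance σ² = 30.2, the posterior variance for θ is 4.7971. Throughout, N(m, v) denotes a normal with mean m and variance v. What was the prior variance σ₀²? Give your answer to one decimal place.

For the Normal–Normal model with known σ², precisions add: τ_n = τ₀ + n/σ².
So 1/σ₀² = 1/4.7971 − 6/30.2 = 0.208459 − 0.198675 = 0.009784.
Hence σ₀² = 1/0.009784 ≈ 102.2.

σ₀² = 102.2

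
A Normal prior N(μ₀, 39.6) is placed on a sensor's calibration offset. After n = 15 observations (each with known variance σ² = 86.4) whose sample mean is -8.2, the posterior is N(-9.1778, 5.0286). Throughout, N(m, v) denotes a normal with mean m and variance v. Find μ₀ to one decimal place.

μ₀ = -15.9

With known observation variance, the Normal–Normal posterior has precision τ_n = τ₀ + n/σ² and mean μ_n = (τ₀μ₀ + (n/σ²)x̄)/τ_n.
Here τ₀ = 1/39.6 = 0.025253 and τ_data = 15/86.4 = 0.173611, so τ_n = 0.198864.
Rearranging for μ₀: μ₀ = (μ_n·τ_n − τ_data·x̄)/τ₀ = (-9.1778·0.198864 − 0.173611·-8.2) / 0.025253 = -0.401524/0.025253 ≈ -15.9.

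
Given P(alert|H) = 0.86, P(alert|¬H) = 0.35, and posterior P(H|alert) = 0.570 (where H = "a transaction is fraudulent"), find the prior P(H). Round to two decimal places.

P(H) = 0.35

In odds form, posterior odds = prior odds × likelihood ratio, so prior odds = posterior odds ÷ LR.
Posterior odds = 0.570/(1−0.570) = 1.3256. LR = 0.86/0.35 = 2.4571.
Prior odds = 1.3256/2.4571 = 0.5395, so P(H) = 0.5395/(1+0.5395) ≈ 0.35.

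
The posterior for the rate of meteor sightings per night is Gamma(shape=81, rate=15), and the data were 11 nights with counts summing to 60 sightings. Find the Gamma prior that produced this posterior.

Gamma(shape=21, rate=4)

Gamma–Poisson conjugacy: posterior shape = α + Σxᵢ, posterior rate = β + n.
So α = 81 − 60 = 21 and β = 15 − 11 = 4.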